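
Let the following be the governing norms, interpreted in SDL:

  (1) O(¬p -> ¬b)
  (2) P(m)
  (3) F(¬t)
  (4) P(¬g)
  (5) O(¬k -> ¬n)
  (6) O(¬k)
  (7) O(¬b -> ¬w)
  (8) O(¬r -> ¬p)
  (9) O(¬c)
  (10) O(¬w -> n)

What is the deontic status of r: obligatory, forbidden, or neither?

Premise 6 states O(¬k) outright.
Applying K to premise 5 (O(¬k -> ¬n)) and O(¬k) yields O(¬n).
Premise 10 is O(¬w -> n); contrapositively O(¬n -> w). Since O(¬n) holds, K gives O(w).
The contrapositive of premise 7 (O(¬b -> ¬w)) is O(w -> b), and O(w) is already established, so O(b).
Premise 1 is O(¬p -> ¬b); contrapositively O(b -> p). Since O(b) holds, K gives O(p).
The contrapositive of premise 8 (O(¬r -> ¬p)) is O(p -> r), and O(p) is already established, so O(r).
Premises 2, 3, 4, 9 do not contribute to this derivation.
Hence r is obligatory.

Obligatory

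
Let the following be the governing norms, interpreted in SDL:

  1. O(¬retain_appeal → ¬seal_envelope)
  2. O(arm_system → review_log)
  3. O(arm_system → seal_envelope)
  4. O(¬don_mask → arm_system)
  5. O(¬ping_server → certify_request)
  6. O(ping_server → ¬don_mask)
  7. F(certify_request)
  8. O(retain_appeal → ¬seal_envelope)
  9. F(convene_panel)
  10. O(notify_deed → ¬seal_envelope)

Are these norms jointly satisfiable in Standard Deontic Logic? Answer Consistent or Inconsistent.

Premises 1 and 8 are O(¬retain_appeal → ¬seal_envelope) and O(retain_appeal → ¬seal_envelope); every ideal world satisfies ¬retain_appeal or retain_appeal, so in either case ¬seal_envelope holds — hence O(¬seal_envelope).
The contrapositive of premise 3 (O(arm_system → seal_envelope)) is O(¬seal_envelope → ¬arm_system), and O(¬seal_envelope) is already established, so O(¬arm_system).
The contrapositive of premise 4 (O(¬don_mask → arm_system)) is O(¬arm_system → don_mask), and O(¬arm_system) is already established, so O(don_mask).
Premise 6, O(ping_server → ¬don_mask), contraposes to O(don_mask → ¬ping_server); with O(don_mask) we get O(¬ping_server).
Applying K to premise 5 (O(¬ping_server → certify_request)) and O(¬ping_server) yields O(certify_request).
But premise 7, F(certify_request), means O(¬certify_request).
We now have both O(certify_request) and O(¬certify_request) — certify_request is simultaneously obligatory and forbidden, violating the D-axiom.

Inconsistent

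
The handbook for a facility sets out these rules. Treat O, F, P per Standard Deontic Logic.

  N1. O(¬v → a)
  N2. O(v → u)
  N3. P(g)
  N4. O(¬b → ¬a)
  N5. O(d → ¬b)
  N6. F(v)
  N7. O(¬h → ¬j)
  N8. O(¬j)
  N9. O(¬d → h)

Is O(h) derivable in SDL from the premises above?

F(v) at premise 6 means O(¬v).
Applying K to premise 1 (O(¬v → a)) and O(¬v) yields O(a).
Premise 4, O(¬b → ¬a), contraposes to O(a → b); with O(a) we get O(b).
Premise 5 is O(d → ¬b); contrapositively O(b → ¬d). Since O(b) holds, K gives O(¬d).
Applying K to premise 9 (O(¬d → h)) and O(¬d) yields O(h).
Premises 2, 3, 7, 8 do not contribute to this derivation.
So O(h) follows.

Yes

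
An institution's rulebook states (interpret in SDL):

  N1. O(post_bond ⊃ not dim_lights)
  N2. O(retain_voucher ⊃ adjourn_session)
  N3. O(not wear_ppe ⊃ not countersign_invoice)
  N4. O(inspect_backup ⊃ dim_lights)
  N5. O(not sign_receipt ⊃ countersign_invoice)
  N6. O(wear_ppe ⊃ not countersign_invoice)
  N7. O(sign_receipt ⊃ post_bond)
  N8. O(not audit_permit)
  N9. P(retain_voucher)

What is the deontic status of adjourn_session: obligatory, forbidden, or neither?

Premise 2 is O(retain_voucher ⊃ adjourn_session), but O(retain_voucher) is not derivable from the premises (the permission P(retain_voucher) asserts only not O(not retain_voucher), not O(retain_voucher)), so it does not yield O(adjourn_session).
No premise or chain of K-axiom applications forces O(adjourn_session), and none forces O(not adjourn_session). So adjourn_session is neither obligatory nor forbidden under these norms.

Neither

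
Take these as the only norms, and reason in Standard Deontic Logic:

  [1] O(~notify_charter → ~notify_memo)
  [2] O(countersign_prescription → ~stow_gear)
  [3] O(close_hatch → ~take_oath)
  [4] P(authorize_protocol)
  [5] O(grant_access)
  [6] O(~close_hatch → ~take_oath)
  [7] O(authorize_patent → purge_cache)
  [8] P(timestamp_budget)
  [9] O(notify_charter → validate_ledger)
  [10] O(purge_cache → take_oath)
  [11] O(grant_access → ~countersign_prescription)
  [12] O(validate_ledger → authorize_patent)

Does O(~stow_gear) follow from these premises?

Premise 2 is O(countersign_prescription → ~stow_gear), but O(countersign_prescription) is not derivable from the premises, so it does not yield O(~stow_gear).
No other premise forces O(~stow_gear). An ideal world satisfying every premise can still have ~stow_gear false, so O(~stow_gear) is not derivable.

No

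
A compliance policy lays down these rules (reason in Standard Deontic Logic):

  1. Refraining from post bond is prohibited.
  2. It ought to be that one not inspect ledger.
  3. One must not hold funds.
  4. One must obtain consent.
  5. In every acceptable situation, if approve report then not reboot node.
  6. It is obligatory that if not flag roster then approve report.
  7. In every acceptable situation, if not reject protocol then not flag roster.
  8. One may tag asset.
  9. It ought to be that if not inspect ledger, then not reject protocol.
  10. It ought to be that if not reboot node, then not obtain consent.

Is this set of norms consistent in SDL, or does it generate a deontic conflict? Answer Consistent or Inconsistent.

Premise 4 states O(obtain_consent) outright.
The contrapositive of premise 10 (O(¬reboot_node → ¬obtain_consent)) is O(obtain_consent → reboot_node), and O(obtain_consent) is already established, so O(reboot_node).
The contrapositive of premise 5 (O(approve_report → ¬reboot_node)) is O(reboot_node → ¬approve_report), and O(reboot_node) is already established, so O(¬approve_report).
Premise 6 is O(¬flag_roster → approve_report); contrapositively O(¬approve_report → flag_roster). Since O(¬approve_report) holds, K gives O(flag_roster).
Premise 7, O(¬reject_protocol → ¬flag_roster), contraposes to O(flag_roster → reject_protocol); with O(flag_roster) we get O(reject_protocol).
Premise 9 is O(¬inspect_ledger → ¬reject_protocol); contrapositively O(reject_protocol → inspect_ledger). Since O(reject_protocol) holds, K gives O(inspect_ledger).
Yet premise 2 states O(¬inspect_ledger).
We now have both O(inspect_ledger) and O(¬inspect_ledger) — inspect_ledger is simultaneously obligatory and forbidden, violating the D-axiom.

Inconsistent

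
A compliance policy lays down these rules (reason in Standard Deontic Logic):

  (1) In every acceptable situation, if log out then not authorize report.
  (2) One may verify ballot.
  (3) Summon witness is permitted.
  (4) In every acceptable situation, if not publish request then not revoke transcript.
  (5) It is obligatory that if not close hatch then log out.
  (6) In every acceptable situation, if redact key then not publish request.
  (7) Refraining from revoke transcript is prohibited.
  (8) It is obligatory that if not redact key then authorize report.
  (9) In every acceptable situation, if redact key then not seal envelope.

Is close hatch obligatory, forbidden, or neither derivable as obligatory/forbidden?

F(¬revoke_transcript) at premise 7 means O(revoke_transcript).
The contrapositive of premise 4 (O(¬publish_request → ¬revoke_transcript)) is O(revoke_transcript → publish_request), and O(revoke_transcript) is already established, so O(publish_request).
The contrapositive of premise 6 (O(redact_key → ¬publish_request)) is O(publish_request → ¬redact_key), and O(publish_request) is already established, so O(¬redact_key).
Premise 8 is O(¬redact_key → authorize_report); since O(¬redact_key), deontic closure gives O(authorize_report).
Premise 1 is O(log_out → ¬authorize_report); contrapositively O(authorize_report → ¬log_out). Since O(authorize_report) holds, K gives O(¬log_out).
Premise 5 is O(¬close_hatch → log_out); contrapositively O(¬log_out → close_hatch). Since O(¬log_out) holds, K gives O(close_hatch).
Premises 2, 3, 9 do not contribute to this derivation.
Hence close_hatch is obligatory.

Obligatory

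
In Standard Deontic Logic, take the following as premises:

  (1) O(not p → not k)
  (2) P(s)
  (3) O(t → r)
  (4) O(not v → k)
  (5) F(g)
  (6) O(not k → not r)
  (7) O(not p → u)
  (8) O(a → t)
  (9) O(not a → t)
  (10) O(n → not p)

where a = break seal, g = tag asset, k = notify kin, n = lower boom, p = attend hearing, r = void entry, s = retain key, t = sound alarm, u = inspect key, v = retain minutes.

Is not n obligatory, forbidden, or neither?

Obligatory

By case analysis on not a: premise 9 gives O(not a → t) and premise 8 gives O(a → t), so O(t) either way.
With premise 3, O(t → r), the K-axiom yields O(r).
The contrapositive of premise 6 (O(not k → not r)) is O(r → k), and O(r) is already established, so O(k).
The contrapositive of premise 1 (O(not p → not k)) is O(k → p), and O(k) is already established, so O(p).
Premise 10 is O(n → not p); contrapositively O(p → not n). Since O(p) holds, K gives O(not n).
Premises 2, 4, 5, 7 do not contribute to this derivation.
Hence not n is obligatory.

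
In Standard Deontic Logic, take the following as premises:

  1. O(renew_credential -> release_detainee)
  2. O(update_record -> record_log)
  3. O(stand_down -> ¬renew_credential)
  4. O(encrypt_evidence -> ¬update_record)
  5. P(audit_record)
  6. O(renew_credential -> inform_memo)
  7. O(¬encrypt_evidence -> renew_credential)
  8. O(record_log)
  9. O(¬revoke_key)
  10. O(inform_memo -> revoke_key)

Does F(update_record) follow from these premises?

Yes

Premise 9 gives O(¬revoke_key).
The contrapositive of premise 10 (O(inform_memo -> revoke_key)) is O(¬revoke_key -> ¬inform_memo), and O(¬revoke_key) is already established, so O(¬inform_memo).
The contrapositive of premise 6 (O(renew_credential -> inform_memo)) is O(¬inform_memo -> ¬renew_credential), and O(¬inform_memo) is already established, so O(¬renew_credential).
Premise 7 is O(¬encrypt_evidence -> renew_credential); contrapositively O(¬renew_credential -> encrypt_evidence). Since O(¬renew_credential) holds, K gives O(encrypt_evidence).
Applying K to premise 4 (O(encrypt_evidence -> ¬update_record)) and O(encrypt_evidence) yields O(¬update_record).
Premises 1, 2, 3, 5, 8 do not contribute to this derivation.
So O(¬update_record) holds, i.e. F(update_record). The claim follows.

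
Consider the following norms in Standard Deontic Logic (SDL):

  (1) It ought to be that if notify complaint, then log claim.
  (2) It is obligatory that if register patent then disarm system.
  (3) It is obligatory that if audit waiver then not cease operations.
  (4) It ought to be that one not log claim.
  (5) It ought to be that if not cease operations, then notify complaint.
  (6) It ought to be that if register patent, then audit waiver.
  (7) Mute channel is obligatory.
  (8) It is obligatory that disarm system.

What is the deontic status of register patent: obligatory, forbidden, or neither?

Premise 4 gives O(¬log_claim).
The contrapositive of premise 1 (O(notify_complaint → log_claim)) is O(¬log_claim → ¬notify_complaint), and O(¬log_claim) is already established, so O(¬notify_complaint).
Premise 5, O(¬cease_operations → notify_complaint), contraposes to O(¬notify_complaint → cease_operations); with O(¬notify_complaint) we get O(cease_operations).
The contrapositive of premise 3 (O(audit_waiver → ¬cease_operations)) is O(cease_operations → ¬audit_waiver), and O(cease_operations) is already established, so O(¬audit_waiver).
The contrapositive of premise 6 (O(register_patent → audit_waiver)) is O(¬audit_waiver → ¬register_patent), and O(¬audit_waiver) is already established, so O(¬register_patent).
Premises 2, 7, 8 do not contribute to this derivation.
Thus O(¬register_patent), which is F(register_patent): register_patent is forbidden.

Forbidden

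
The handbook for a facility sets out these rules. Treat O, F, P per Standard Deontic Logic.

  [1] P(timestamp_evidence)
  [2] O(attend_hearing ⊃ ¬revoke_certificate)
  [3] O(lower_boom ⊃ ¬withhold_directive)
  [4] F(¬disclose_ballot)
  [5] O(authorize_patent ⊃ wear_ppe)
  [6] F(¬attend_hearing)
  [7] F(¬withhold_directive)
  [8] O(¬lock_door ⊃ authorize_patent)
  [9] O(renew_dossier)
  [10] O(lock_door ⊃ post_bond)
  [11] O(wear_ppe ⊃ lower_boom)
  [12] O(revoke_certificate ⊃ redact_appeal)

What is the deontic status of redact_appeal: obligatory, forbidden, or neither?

Premise 12 is O(revoke_certificate ⊃ redact_appeal), but O(revoke_certificate) is not derivable from the premises, so it does not yield O(redact_appeal).
No premise or chain of K-axiom applications forces O(redact_appeal), and none forces O(¬redact_appeal). So redact_appeal is neither obligatory nor forbidden under these norms.

Neither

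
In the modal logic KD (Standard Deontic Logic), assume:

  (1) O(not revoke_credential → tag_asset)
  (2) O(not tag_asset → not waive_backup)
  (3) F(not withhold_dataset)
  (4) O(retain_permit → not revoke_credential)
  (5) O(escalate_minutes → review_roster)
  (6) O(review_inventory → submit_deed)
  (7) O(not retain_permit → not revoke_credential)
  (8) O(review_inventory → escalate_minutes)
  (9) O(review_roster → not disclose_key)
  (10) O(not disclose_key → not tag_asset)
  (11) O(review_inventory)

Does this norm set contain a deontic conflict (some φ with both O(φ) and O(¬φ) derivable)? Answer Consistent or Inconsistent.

Premises 7 and 4 are O(not retain_permit → not revoke_credential) and O(retain_permit → not revoke_credential); every ideal world satisfies not retain_permit or retain_permit, so in either case not revoke_credential holds — hence O(not revoke_credential).
From O(not revoke_credential) and premise 1, O(not revoke_credential → tag_asset), we obtain O(tag_asset).
The contrapositive of premise 10 (O(not disclose_key → not tag_asset)) is O(tag_asset → disclose_key), and O(tag_asset) is already established, so O(disclose_key).
Premise 9, O(review_roster → not disclose_key), contraposes to O(disclose_key → not review_roster); with O(disclose_key) we get O(not review_roster).
Premise 5 is O(escalate_minutes → review_roster); contrapositively O(not review_roster → not escalate_minutes). Since O(not review_roster) holds, K gives O(not escalate_minutes).
The contrapositive of premise 8 (O(review_inventory → escalate_minutes)) is O(not escalate_minutes → not review_inventory), and O(not escalate_minutes) is already established, so O(not review_inventory).
Yet premise 11 states O(review_inventory).
We now have both O(not review_inventory) and O(review_inventory) — review_inventory is simultaneously obligatory and forbidden, violating the D-axiom.

Inconsistent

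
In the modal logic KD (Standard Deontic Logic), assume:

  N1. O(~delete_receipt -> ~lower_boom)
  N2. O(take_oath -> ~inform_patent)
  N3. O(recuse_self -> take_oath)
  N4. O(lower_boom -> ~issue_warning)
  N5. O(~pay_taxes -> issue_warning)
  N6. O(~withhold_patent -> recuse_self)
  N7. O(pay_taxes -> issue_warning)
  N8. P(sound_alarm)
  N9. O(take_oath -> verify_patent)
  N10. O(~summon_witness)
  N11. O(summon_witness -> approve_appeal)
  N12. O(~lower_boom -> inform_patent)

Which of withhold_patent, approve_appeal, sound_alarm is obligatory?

By case analysis on pay_taxes: premise 7 gives O(pay_taxes -> issue_warning) and premise 5 gives O(~pay_taxes -> issue_warning), so O(issue_warning) either way.
The contrapositive of premise 4 (O(lower_boom -> ~issue_warning)) is O(issue_warning -> ~lower_boom), and O(issue_warning) is already established, so O(~lower_boom).
With premise 12, O(~lower_boom -> inform_patent), the K-axiom yields O(inform_patent).
The contrapositive of premise 2 (O(take_oath -> ~inform_patent)) is O(inform_patent -> ~take_oath), and O(inform_patent) is already established, so O(~take_oath).
Premise 3, O(recuse_self -> take_oath), contraposes to O(~take_oath -> ~recuse_self); with O(~take_oath) we get O(~recuse_self).
Premise 6 is O(~withhold_patent -> recuse_self); contrapositively O(~recuse_self -> withhold_patent). Since O(~recuse_self) holds, K gives O(withhold_patent).
So O(withhold_patent) holds — withhold_patent is obligatory. None of the other listed options is made obligatory by any chain of premises.

withhold_patent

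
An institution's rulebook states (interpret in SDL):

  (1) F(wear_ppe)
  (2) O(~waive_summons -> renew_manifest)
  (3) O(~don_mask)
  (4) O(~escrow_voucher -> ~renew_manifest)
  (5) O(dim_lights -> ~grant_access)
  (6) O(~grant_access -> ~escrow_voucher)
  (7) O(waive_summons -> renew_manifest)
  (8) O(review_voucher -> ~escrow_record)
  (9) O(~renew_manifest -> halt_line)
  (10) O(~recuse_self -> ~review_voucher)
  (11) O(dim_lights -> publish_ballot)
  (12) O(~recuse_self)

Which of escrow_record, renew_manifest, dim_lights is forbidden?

Premises 7 and 2 are O(waive_summons -> renew_manifest) and O(~waive_summons -> renew_manifest); every ideal world satisfies waive_summons or ~waive_summons, so in either case renew_manifest holds — hence O(renew_manifest).
The contrapositive of premise 4 (O(~escrow_voucher -> ~renew_manifest)) is O(renew_manifest -> escrow_voucher), and O(renew_manifest) is already established, so O(escrow_voucher).
Premise 6, O(~grant_access -> ~escrow_voucher), contraposes to O(escrow_voucher -> grant_access); with O(escrow_voucher) we get O(grant_access).
Premise 5, O(dim_lights -> ~grant_access), contraposes to O(grant_access -> ~dim_lights); with O(grant_access) we get O(~dim_lights).
So O(~dim_lights) holds, i.e. dim_lights is forbidden. None of the other listed options is forbidden under the premises.

dim_lights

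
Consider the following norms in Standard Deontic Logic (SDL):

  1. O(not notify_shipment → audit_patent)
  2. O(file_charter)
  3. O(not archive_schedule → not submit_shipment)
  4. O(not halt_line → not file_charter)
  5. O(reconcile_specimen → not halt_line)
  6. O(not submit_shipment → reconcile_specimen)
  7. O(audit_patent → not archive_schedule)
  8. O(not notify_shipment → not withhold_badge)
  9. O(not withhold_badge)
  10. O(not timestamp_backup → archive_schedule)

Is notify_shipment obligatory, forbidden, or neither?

Premise 2 gives O(file_charter).
The contrapositive of premise 4 (O(not halt_line → not file_charter)) is O(file_charter → halt_line), and O(file_charter) is already established, so O(halt_line).
Premise 5, O(reconcile_specimen → not halt_line), contraposes to O(halt_line → not reconcile_specimen); with O(halt_line) we get O(not reconcile_specimen).
The contrapositive of premise 6 (O(not submit_shipment → reconcile_specimen)) is O(not reconcile_specimen → submit_shipment), and O(not reconcile_specimen) is already established, so O(submit_shipment).
The contrapositive of premise 3 (O(not archive_schedule → not submit_shipment)) is O(submit_shipment → archive_schedule), and O(submit_shipment) is already established, so O(archive_schedule).
The contrapositive of premise 7 (O(audit_patent → not archive_schedule)) is O(archive_schedule → not audit_patent), and O(archive_schedule) is already established, so O(not audit_patent).
Premise 1 is O(not notify_shipment → audit_patent); contrapositively O(not audit_patent → notify_shipment). Since O(not audit_patent) holds, K gives O(notify_shipment).
Premises 8, 9, 10 do not contribute to this derivation.
Hence notify_shipment is obligatory.

Obligatory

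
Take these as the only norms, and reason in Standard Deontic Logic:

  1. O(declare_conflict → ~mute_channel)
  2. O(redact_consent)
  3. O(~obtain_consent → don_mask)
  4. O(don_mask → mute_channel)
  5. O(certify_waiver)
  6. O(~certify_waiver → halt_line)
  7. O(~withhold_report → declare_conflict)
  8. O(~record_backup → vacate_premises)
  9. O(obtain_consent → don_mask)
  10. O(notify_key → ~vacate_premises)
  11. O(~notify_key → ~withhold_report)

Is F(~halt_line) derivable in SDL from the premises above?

Premise 6 is O(~certify_waiver → halt_line), but O(~certify_waiver) is not derivable from the premises, so it does not yield O(halt_line).
No other premise forces O(halt_line). An ideal world satisfying every premise can still have ~halt_line true, so F(~halt_line) is not derivable.

No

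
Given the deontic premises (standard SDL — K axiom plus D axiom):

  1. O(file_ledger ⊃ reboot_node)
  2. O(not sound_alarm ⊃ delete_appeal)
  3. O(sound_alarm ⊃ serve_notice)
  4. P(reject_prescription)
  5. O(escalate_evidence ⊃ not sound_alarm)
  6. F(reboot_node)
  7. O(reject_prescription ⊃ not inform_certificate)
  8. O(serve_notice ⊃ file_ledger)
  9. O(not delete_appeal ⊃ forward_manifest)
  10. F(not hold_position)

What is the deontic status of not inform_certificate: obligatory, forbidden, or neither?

Neither

Premise 7 is O(reject_prescription ⊃ not inform_certificate), but O(reject_prescription) is not derivable from the premises (the permission P(reject_prescription) asserts only not O(not reject_prescription), not O(reject_prescription)), so it does not yield O(not inform_certificate).
No premise or chain of K-axiom applications forces O(not inform_certificate), and none forces O(inform_certificate). So not inform_certificate is neither obligatory nor forbidden under these norms.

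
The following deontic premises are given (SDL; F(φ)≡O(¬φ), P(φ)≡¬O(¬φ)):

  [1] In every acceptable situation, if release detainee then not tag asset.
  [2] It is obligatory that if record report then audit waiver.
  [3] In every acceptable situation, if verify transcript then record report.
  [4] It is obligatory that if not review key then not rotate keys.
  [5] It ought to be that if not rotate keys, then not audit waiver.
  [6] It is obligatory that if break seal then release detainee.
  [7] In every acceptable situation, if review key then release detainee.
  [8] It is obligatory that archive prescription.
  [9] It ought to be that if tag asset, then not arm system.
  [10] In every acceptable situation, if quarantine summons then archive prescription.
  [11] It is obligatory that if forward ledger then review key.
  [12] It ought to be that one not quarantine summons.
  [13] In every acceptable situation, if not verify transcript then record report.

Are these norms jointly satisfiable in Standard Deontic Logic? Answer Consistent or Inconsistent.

Premise 10 is O(quarantine_summons → archive_prescription); even if O(archive_prescription) held, inferring O(quarantine_summons) would be affirming the consequent — invalid.
So O(quarantine_summons) is not derivable, and the apparent clash with O(¬quarantine_summons) does not arise.
A world satisfying every obligation exists (e.g. archive_prescription=true, arm_system=false, audit_waiver=true, break_seal=false, forward_ledger=false, quarantine_summons=false, record_report=true, release_detainee=true, review_key=true, rotate_keys=true, tag_asset=false, verify_transcript=false); no atom is both obligatory and forbidden, so the set is consistent.

Consistent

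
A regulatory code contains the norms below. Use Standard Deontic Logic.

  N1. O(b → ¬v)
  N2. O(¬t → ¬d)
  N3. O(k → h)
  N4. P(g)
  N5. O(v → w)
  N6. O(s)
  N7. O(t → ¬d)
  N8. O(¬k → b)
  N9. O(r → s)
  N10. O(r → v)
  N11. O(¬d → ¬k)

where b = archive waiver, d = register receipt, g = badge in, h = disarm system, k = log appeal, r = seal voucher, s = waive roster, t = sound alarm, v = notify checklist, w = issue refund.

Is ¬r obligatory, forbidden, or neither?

Premises 2 and 7 cover both cases: O(¬t → ¬d) and O(t → ¬d). Since ¬t ∨ t is a tautology, O(¬d) follows.
With premise 11, O(¬d → ¬k), the K-axiom yields O(¬k).
From O(¬k) and premise 8, O(¬k → b), we obtain O(b).
Applying K to premise 1 (O(b → ¬v)) and O(b) yields O(¬v).
The contrapositive of premise 10 (O(r → v)) is O(¬v → ¬r), and O(¬v) is already established, so O(¬r).
Premises 3, 4, 5, 6, 9 do not contribute to this derivation.
Hence ¬r is obligatory.

Obligatory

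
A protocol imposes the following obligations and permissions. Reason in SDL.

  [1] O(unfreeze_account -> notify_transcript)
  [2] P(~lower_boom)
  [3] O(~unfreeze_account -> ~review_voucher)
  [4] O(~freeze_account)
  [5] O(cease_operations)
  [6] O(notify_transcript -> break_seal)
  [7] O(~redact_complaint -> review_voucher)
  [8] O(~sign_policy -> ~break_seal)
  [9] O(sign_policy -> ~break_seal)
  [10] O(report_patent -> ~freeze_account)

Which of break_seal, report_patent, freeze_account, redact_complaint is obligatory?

redact_complaint

Premises 9 and 8 cover both cases: O(sign_policy -> ~break_seal) and O(~sign_policy -> ~break_seal). Since sign_policy ∨ ~sign_policy is a tautology, O(~break_seal) follows.
The contrapositive of premise 6 (O(notify_transcript -> break_seal)) is O(~break_seal -> ~notify_transcript), and O(~break_seal) is already established, so O(~notify_transcript).
The contrapositive of premise 1 (O(unfreeze_account -> notify_transcript)) is O(~notify_transcript -> ~unfreeze_account), and O(~notify_transcript) is already established, so O(~unfreeze_account).
Applying K to premise 3 (O(~unfreeze_account -> ~review_voucher)) and O(~unfreeze_account) yields O(~review_voucher).
The contrapositive of premise 7 (O(~redact_complaint -> review_voucher)) is O(~review_voucher -> redact_complaint), and O(~review_voucher) is already established, so O(redact_complaint).
So O(redact_complaint) holds — redact_complaint is obligatory. None of the other listed options is made obligatory by any chain of premises.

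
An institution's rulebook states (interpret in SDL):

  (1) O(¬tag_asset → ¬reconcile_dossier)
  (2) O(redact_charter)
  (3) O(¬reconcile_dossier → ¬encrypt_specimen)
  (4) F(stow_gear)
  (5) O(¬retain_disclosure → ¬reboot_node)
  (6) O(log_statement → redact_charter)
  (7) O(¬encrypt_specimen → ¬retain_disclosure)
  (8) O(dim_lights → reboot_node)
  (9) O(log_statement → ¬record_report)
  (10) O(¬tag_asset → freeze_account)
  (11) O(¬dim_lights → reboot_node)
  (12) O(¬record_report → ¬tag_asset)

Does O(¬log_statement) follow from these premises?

By case analysis on ¬dim_lights: premise 11 gives O(¬dim_lights → reboot_node) and premise 8 gives O(dim_lights → reboot_node), so O(reboot_node) either way.
Premise 5, O(¬retain_disclosure → ¬reboot_node), contraposes to O(reboot_node → retain_disclosure); with O(reboot_node) we get O(retain_disclosure).
Premise 7, O(¬encrypt_specimen → ¬retain_disclosure), contraposes to O(retain_disclosure → encrypt_specimen); with O(retain_disclosure) we get O(encrypt_specimen).
Premise 3, O(¬reconcile_dossier → ¬encrypt_specimen), contraposes to O(encrypt_specimen → reconcile_dossier); with O(encrypt_specimen) we get O(reconcile_dossier).
Premise 1 is O(¬tag_asset → ¬reconcile_dossier); contrapositively O(reconcile_dossier → tag_asset). Since O(reconcile_dossier) holds, K gives O(tag_asset).
Premise 12, O(¬record_report → ¬tag_asset), contraposes to O(tag_asset → record_report); with O(tag_asset) we get O(record_report).
Premise 9 is O(log_statement → ¬record_report); contrapositively O(record_report → ¬log_statement). Since O(record_report) holds, K gives O(¬log_statement).
Premises 2, 4, 6, 10 do not contribute to this derivation.
So O(¬log_statement) follows.

Yes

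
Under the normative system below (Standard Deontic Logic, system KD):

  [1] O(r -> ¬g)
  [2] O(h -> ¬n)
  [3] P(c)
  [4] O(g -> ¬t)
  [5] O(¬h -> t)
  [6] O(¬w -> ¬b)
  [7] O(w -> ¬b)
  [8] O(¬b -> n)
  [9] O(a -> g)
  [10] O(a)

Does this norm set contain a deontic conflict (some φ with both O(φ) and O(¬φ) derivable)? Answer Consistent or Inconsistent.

Inconsistent

Premises 7 and 6 cover both cases: O(w -> ¬b) and O(¬w -> ¬b). Since w ∨ ¬w is a tautology, O(¬b) follows.
From O(¬b) and premise 8, O(¬b -> n), we obtain O(n).
Premise 2 is O(h -> ¬n); contrapositively O(n -> ¬h). Since O(n) holds, K gives O(¬h).
With premise 5, O(¬h -> t), the K-axiom yields O(t).
Premise 4, O(g -> ¬t), contraposes to O(t -> ¬g); with O(t) we get O(¬g).
Premise 9 is O(a -> g); contrapositively O(¬g -> ¬a). Since O(¬g) holds, K gives O(¬a).
However, premise 10 gives O(a).
We now have both O(¬a) and O(a) — a is simultaneously obligatory and forbidden, violating the D-axiom.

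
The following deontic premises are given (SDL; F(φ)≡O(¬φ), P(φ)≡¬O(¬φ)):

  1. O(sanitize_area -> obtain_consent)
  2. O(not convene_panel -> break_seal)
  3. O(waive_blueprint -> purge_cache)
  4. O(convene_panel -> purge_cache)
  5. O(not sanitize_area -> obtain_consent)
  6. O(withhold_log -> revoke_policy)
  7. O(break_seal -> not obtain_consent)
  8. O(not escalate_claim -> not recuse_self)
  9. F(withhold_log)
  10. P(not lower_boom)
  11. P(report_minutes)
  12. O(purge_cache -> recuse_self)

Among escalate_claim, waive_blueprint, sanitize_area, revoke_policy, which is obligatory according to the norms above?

Premises 5 and 1 are O(not sanitize_area -> obtain_consent) and O(sanitize_area -> obtain_consent); every ideal world satisfies not sanitize_area or sanitize_area, so in either case obtain_consent holds — hence O(obtain_consent).
Premise 7 is O(break_seal -> not obtain_consent); contrapositively O(obtain_consent -> not break_seal). Since O(obtain_consent) holds, K gives O(not break_seal).
Premise 2 is O(not convene_panel -> break_seal); contrapositively O(not break_seal -> convene_panel). Since O(not break_seal) holds, K gives O(convene_panel).
With premise 4, O(convene_panel -> purge_cache), the K-axiom yields O(purge_cache).
Applying K to premise 12 (O(purge_cache -> recuse_self)) and O(purge_cache) yields O(recuse_self).
Premise 8 is O(not escalate_claim -> not recuse_self); contrapositively O(recuse_self -> escalate_claim). Since O(recuse_self) holds, K gives O(escalate_claim).
So O(escalate_claim) holds — escalate_claim is obligatory. None of the other listed options is made obligatory by any chain of premises.

escalate_claim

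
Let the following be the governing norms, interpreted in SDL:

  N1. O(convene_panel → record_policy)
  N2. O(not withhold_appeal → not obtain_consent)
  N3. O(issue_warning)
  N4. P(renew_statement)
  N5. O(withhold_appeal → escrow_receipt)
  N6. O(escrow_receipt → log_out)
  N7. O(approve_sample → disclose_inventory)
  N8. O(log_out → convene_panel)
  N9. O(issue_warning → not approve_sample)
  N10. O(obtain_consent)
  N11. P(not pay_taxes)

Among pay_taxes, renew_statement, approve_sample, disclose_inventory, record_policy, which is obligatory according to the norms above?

record_policy

Premise 10 states O(obtain_consent) outright.
Premise 2 is O(not withhold_appeal → not obtain_consent); contrapositively O(obtain_consent → withhold_appeal). Since O(obtain_consent) holds, K gives O(withhold_appeal).
Applying K to premise 5 (O(withhold_appeal → escrow_receipt)) and O(withhold_appeal) yields O(escrow_receipt).
With premise 6, O(escrow_receipt → log_out), the K-axiom yields O(log_out).
From O(log_out) and premise 8, O(log_out → convene_panel), we obtain O(convene_panel).
From O(convene_panel) and premise 1, O(convene_panel → record_policy), we obtain O(record_policy).
So O(record_policy) holds — record_policy is obligatory. None of the other listed options is made obligatory by any chain of premises.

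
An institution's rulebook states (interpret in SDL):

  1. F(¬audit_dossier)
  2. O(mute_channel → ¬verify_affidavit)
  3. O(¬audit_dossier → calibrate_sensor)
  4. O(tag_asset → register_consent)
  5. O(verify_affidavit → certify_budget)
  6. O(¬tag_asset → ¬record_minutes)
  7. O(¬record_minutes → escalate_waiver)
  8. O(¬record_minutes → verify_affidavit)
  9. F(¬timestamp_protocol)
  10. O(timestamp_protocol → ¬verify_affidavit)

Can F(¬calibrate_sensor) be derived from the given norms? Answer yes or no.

No

Premise 3 is O(¬audit_dossier → calibrate_sensor), but O(¬audit_dossier) is not derivable from the premises, so it does not yield O(calibrate_sensor).
No other premise forces O(calibrate_sensor). An ideal world satisfying every premise can still have ¬calibrate_sensor true, so F(¬calibrate_sensor) is not derivable.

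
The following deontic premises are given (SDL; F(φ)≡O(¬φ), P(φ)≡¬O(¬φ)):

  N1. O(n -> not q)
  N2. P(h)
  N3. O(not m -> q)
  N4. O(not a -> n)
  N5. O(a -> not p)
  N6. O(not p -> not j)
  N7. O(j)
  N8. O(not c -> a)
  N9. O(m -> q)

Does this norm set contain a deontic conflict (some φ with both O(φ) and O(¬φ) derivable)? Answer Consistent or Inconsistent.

Premises 9 and 3 are O(m -> q) and O(not m -> q); every ideal world satisfies m or not m, so in either case q holds — hence O(q).
Premise 1, O(n -> not q), contraposes to O(q -> not n); with O(q) we get O(not n).
Premise 4 is O(not a -> n); contrapositively O(not n -> a). Since O(not n) holds, K gives O(a).
Applying K to premise 5 (O(a -> not p)) and O(a) yields O(not p).
With premise 6, O(not p -> not j), the K-axiom yields O(not j).
Yet premise 7 states O(j).
We now have both O(not j) and O(j) — j is simultaneously obligatory and forbidden, violating the D-axiom.

Inconsistent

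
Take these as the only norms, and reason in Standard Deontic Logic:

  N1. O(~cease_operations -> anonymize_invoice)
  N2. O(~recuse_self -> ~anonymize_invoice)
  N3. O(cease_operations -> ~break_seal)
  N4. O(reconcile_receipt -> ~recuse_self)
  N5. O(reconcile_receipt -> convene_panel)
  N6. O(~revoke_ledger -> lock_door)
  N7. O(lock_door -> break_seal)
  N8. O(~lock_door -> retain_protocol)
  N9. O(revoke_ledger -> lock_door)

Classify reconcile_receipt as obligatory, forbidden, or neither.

Premises 6 and 9 cover both cases: O(~revoke_ledger -> lock_door) and O(revoke_ledger -> lock_door). Since ~revoke_ledger ∨ revoke_ledger is a tautology, O(lock_door) follows.
With premise 7, O(lock_door -> break_seal), the K-axiom yields O(break_seal).
Premise 3 is O(cease_operations -> ~break_seal); contrapositively O(break_seal -> ~cease_operations). Since O(break_seal) holds, K gives O(~cease_operations).
Premise 1 is O(~cease_operations -> anonymize_invoice); since O(~cease_operations), deontic closure gives O(anonymize_invoice).
Premise 2 is O(~recuse_self -> ~anonymize_invoice); contrapositively O(anonymize_invoice -> recuse_self). Since O(anonymize_invoice) holds, K gives O(recuse_self).
The contrapositive of premise 4 (O(reconcile_receipt -> ~recuse_self)) is O(recuse_self -> ~reconcile_receipt), and O(recuse_self) is already established, so O(~reconcile_receipt).
Premises 5, 8 do not contribute to this derivation.
Thus O(~reconcile_receipt), which is F(reconcile_receipt): reconcile_receipt is forbidden.

Forbidden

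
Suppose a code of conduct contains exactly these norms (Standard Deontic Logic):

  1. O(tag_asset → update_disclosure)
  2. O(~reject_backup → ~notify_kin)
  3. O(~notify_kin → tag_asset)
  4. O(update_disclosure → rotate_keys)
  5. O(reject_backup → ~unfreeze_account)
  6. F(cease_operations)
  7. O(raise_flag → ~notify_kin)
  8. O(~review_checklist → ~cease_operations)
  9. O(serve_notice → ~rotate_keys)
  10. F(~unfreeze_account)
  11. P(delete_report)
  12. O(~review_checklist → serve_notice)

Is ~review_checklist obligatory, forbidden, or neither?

Forbidden

Premise 10, F(~unfreeze_account), is equivalent to O(unfreeze_account).
Premise 5, O(reject_backup → ~unfreeze_account), contraposes to O(unfreeze_account → ~reject_backup); with O(unfreeze_account) we get O(~reject_backup).
Applying K to premise 2 (O(~reject_backup → ~notify_kin)) and O(~reject_backup) yields O(~notify_kin).
From O(~notify_kin) and premise 3, O(~notify_kin → tag_asset), we obtain O(tag_asset).
Applying K to premise 1 (O(tag_asset → update_disclosure)) and O(tag_asset) yields O(update_disclosure).
With premise 4, O(update_disclosure → rotate_keys), the K-axiom yields O(rotate_keys).
The contrapositive of premise 9 (O(serve_notice → ~rotate_keys)) is O(rotate_keys → ~serve_notice), and O(rotate_keys) is already established, so O(~serve_notice).
Premise 12 is O(~review_checklist → serve_notice); contrapositively O(~serve_notice → review_checklist). Since O(~serve_notice) holds, K gives O(review_checklist).
Premises 6, 7, 8, 11 do not contribute to this derivation.
Thus O(review_checklist), which is F(~review_checklist): ~review_checklist is forbidden.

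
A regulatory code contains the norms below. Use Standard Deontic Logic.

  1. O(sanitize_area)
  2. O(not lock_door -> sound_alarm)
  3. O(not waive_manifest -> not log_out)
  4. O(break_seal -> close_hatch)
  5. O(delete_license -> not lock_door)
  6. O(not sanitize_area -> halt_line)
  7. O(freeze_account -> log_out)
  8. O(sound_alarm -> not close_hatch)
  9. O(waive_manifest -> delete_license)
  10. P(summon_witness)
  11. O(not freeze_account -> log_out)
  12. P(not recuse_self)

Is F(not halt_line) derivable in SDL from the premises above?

Premise 6 is O(not sanitize_area -> halt_line), but O(not sanitize_area) is not derivable from the premises, so it does not yield O(halt_line).
No other premise forces O(halt_line). An ideal world satisfying every premise can still have not halt_line true, so F(not halt_line) is not derivable.

No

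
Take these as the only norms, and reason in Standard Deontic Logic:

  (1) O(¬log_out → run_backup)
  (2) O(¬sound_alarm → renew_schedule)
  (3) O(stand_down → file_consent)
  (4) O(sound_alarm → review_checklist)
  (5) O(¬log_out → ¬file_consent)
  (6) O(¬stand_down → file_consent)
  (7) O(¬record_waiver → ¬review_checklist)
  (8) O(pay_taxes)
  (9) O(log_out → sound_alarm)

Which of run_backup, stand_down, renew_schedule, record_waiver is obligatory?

record_waiver

By case analysis on ¬stand_down: premise 6 gives O(¬stand_down → file_consent) and premise 3 gives O(stand_down → file_consent), so O(file_consent) either way.
Premise 5 is O(¬log_out → ¬file_consent); contrapositively O(file_consent → log_out). Since O(file_consent) holds, K gives O(log_out).
Premise 9 is O(log_out → sound_alarm); since O(log_out), deontic closure gives O(sound_alarm).
Premise 4 is O(sound_alarm → review_checklist); since O(sound_alarm), deontic closure gives O(review_checklist).
Premise 7 is O(¬record_waiver → ¬review_checklist); contrapositively O(review_checklist → record_waiver). Since O(review_checklist) holds, K gives O(record_waiver).
So O(record_waiver) holds — record_waiver is obligatory. None of the other listed options is made obligatory by any chain of premises.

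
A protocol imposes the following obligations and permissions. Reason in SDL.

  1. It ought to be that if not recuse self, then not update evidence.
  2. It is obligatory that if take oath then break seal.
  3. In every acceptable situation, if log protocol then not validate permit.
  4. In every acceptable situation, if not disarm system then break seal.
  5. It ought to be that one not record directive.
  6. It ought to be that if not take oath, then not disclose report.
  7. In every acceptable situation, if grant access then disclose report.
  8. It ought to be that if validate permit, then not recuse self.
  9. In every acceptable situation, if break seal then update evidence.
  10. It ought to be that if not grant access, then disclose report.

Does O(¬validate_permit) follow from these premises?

Premises 10 and 7 are O(¬grant_access → disclose_report) and O(grant_access → disclose_report); every ideal world satisfies ¬grant_access or grant_access, so in either case disclose_report holds — hence O(disclose_report).
The contrapositive of premise 6 (O(¬take_oath → ¬disclose_report)) is O(disclose_report → take_oath), and O(disclose_report) is already established, so O(take_oath).
Applying K to premise 2 (O(take_oath → break_seal)) and O(take_oath) yields O(break_seal).
With premise 9, O(break_seal → update_evidence), the K-axiom yields O(update_evidence).
Premise 1, O(¬recuse_self → ¬update_evidence), contraposes to O(update_evidence → recuse_self); with O(update_evidence) we get O(recuse_self).
Premise 8 is O(validate_permit → ¬recuse_self); contrapositively O(recuse_self → ¬validate_permit). Since O(recuse_self) holds, K gives O(¬validate_permit).
Premises 3, 4, 5 do not contribute to this derivation.
So O(¬validate_permit) follows.

Yes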